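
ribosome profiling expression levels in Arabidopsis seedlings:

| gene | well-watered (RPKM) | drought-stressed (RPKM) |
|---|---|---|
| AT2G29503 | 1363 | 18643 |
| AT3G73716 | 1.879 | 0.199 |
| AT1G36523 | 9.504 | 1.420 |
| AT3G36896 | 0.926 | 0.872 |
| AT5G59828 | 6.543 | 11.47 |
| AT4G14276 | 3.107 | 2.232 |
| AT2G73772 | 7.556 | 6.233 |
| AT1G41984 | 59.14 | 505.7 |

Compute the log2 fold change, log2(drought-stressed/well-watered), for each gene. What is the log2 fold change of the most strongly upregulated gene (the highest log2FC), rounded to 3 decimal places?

log2(18643/1363) = 3.774  (AT2G29503)
log2(0.199/1.879) = -3.239  (AT3G73716)
log2(1.420/9.504) = -2.743  (AT1G36523)
log2(0.872/0.926) = -0.087  (AT3G36896)
log2(11.47/6.543) = 0.810  (AT5G59828)
log2(2.232/3.107) = -0.477  (AT4G14276)
log2(6.233/7.556) = -0.278  (AT2G73772)
log2(505.7/59.14) = 3.096  (AT1G41984)
AT2G29503 is most strongly upregulated.

3.774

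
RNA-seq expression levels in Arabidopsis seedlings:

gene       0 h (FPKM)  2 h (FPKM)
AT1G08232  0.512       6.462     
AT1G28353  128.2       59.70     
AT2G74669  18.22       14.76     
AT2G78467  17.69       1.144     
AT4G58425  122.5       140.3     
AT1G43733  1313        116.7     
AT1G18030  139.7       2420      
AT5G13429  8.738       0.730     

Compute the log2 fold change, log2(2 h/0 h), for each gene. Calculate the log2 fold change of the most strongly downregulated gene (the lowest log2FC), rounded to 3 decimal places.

-3.951

log2(6.462/0.512) = 3.658  (AT1G08232)
log2(59.70/128.2) = -1.103  (AT1G28353)
log2(14.76/18.22) = -0.304  (AT2G74669)
log2(1.144/17.69) = -3.951  (AT2G78467)
log2(140.3/122.5) = 0.196  (AT4G58425)
log2(116.7/1313) = -3.492  (AT1G43733)
log2(2420/139.7) = 4.115  (AT1G18030)
log2(0.730/8.738) = -3.581  (AT5G13429)
AT2G78467 is most strongly downregulated.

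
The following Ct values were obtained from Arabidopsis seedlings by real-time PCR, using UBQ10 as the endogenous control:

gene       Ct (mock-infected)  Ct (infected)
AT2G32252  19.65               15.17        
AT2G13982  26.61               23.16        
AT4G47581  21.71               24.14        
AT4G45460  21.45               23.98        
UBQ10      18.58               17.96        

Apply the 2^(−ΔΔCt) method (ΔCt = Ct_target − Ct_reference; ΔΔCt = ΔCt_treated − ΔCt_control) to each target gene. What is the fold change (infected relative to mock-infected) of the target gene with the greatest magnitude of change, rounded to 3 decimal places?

14.520

AT2G32252: ΔΔCt = (15.17−17.96) − (19.65−18.58) = -2.79 − 1.07 = -3.86; fold change = 2^3.86 = 14.520
AT2G13982: ΔΔCt = (23.16−17.96) − (26.61−18.58) = 5.20 − 8.03 = -2.83; fold change = 2^2.83 = 7.111
AT4G47581: ΔΔCt = (24.14−17.96) − (21.71−18.58) = 6.18 − 3.13 = 3.05; fold change = 2^-3.05 = 0.121
AT4G45460: ΔΔCt = (23.98−17.96) − (21.45−18.58) = 6.02 − 2.87 = 3.15; fold change = 2^-3.15 = 0.113
AT2G32252 has the largest |ΔΔCt| = 3.86.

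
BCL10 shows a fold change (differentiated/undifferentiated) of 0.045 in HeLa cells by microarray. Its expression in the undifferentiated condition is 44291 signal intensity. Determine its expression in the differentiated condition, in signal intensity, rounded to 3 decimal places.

1993.095

differentiated expression = 44291 × 0.045 = 1993.095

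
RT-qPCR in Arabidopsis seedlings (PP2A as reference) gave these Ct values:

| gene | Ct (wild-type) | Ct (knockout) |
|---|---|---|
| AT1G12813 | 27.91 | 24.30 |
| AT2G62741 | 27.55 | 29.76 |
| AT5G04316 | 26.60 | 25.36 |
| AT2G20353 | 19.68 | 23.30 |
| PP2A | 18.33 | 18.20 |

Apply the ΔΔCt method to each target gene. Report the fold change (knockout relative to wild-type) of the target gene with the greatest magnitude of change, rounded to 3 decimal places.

0.074

AT1G12813: ΔΔCt = (24.30−18.20) − (27.91−18.33) = 6.10 − 9.58 = -3.48; fold change = 2^3.48 = 11.158
AT2G62741: ΔΔCt = (29.76−18.20) − (27.55−18.33) = 11.56 − 9.22 = 2.34; fold change = 2^-2.34 = 0.198
AT5G04316: ΔΔCt = (25.36−18.20) − (26.60−18.33) = 7.16 − 8.27 = -1.11; fold change = 2^1.11 = 2.158
AT2G20353: ΔΔCt = (23.30−18.20) − (19.68−18.33) = 5.10 − 1.35 = 3.75; fold change = 2^-3.75 = 0.074
AT2G20353 has the largest |ΔΔCt| = 3.75.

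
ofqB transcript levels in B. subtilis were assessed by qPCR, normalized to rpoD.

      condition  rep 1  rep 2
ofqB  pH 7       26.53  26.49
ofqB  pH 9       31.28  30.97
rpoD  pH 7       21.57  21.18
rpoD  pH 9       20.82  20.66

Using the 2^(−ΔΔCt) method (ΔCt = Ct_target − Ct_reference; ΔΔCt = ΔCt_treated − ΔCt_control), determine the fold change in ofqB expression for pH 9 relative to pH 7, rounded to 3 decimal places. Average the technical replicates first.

Mean Ct: ofqB pH 7 26.510; ofqB pH 9 31.125; rpoD pH 7 21.375; rpoD pH 9 20.740
ΔCt(pH 7) = 26.510 − 21.375 = 5.135
ΔCt(pH 9) = 31.125 − 20.740 = 10.385
ΔΔCt = 10.385 − 5.135 = 5.250
Fold change = 2^(−5.250) = 0.0263

0.026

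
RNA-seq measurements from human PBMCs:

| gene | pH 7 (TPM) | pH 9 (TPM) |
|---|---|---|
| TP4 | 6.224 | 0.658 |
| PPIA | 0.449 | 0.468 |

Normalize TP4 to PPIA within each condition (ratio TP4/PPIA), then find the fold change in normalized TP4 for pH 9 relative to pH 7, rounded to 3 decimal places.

TP4/PPIA (pH 7) = 6.224 / 0.449 = 13.862
TP4/PPIA (pH 9) = 0.658 / 0.468 = 1.406
Fold change = 1.406 / 13.862 = 0.1014

0.101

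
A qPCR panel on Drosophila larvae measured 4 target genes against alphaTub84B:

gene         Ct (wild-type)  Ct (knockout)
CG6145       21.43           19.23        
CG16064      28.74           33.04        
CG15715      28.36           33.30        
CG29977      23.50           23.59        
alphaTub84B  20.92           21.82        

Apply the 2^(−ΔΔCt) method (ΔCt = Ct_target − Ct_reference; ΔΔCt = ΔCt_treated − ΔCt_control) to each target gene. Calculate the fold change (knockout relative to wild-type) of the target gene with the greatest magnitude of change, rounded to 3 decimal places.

CG6145: ΔΔCt = (19.23−21.82) − (21.43−20.92) = -2.59 − 0.51 = -3.10; fold change = 2^3.10 = 8.574
CG16064: ΔΔCt = (33.04−21.82) − (28.74−20.92) = 11.22 − 7.82 = 3.40; fold change = 2^-3.40 = 0.095
CG15715: ΔΔCt = (33.30−21.82) − (28.36−20.92) = 11.48 − 7.44 = 4.04; fold change = 2^-4.04 = 0.061
CG29977: ΔΔCt = (23.59−21.82) − (23.50−20.92) = 1.77 − 2.58 = -0.81; fold change = 2^0.81 = 1.753
CG15715 has the largest |ΔΔCt| = 4.04.

0.061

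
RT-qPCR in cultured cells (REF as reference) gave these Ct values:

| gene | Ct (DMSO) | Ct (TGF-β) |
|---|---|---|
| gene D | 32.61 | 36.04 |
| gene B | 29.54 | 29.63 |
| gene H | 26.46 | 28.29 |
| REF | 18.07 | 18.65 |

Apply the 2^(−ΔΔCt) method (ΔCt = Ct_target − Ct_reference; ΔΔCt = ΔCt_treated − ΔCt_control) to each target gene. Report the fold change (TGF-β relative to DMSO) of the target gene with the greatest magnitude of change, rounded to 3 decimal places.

0.139

gene D: ΔΔCt = (36.04−18.65) − (32.61−18.07) = 17.39 − 14.54 = 2.85; fold change = 2^-2.85 = 0.139
gene B: ΔΔCt = (29.63−18.65) − (29.54−18.07) = 10.98 − 11.47 = -0.49; fold change = 2^0.49 = 1.404
gene H: ΔΔCt = (28.29−18.65) − (26.46−18.07) = 9.64 − 8.39 = 1.25; fold change = 2^-1.25 = 0.420
gene D has the largest |ΔΔCt| = 2.85.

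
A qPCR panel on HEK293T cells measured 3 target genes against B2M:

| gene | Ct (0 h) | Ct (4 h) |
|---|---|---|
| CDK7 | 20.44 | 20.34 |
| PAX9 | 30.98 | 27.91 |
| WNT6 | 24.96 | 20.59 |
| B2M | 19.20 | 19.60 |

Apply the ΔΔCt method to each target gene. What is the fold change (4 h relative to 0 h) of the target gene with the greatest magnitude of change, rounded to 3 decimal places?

CDK7: ΔΔCt = (20.34−19.60) − (20.44−19.20) = 0.74 − 1.24 = -0.50; fold change = 2^0.50 = 1.414
PAX9: ΔΔCt = (27.91−19.60) − (30.98−19.20) = 8.31 − 11.78 = -3.47; fold change = 2^3.47 = 11.081
WNT6: ΔΔCt = (20.59−19.60) − (24.96−19.20) = 0.99 − 5.76 = -4.77; fold change = 2^4.77 = 27.284
WNT6 has the largest |ΔΔCt| = 4.77.

27.284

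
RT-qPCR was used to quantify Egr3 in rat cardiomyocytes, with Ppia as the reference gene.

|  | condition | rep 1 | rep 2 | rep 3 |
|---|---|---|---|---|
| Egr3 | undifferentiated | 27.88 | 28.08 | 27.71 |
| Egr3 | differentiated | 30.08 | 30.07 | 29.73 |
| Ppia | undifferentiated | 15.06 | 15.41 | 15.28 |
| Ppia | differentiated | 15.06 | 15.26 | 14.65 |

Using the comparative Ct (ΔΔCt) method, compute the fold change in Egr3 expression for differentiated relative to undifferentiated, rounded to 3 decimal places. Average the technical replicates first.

0.199

Mean Ct: Egr3 undifferentiated 27.890; Egr3 differentiated 29.960; Ppia undifferentiated 15.250; Ppia differentiated 14.990
ΔCt(undifferentiated) = 27.890 − 15.250 = 12.640
ΔCt(differentiated) = 29.960 − 14.990 = 14.970
ΔΔCt = 14.970 − 12.640 = 2.330
Fold change = 2^(−2.330) = 0.1989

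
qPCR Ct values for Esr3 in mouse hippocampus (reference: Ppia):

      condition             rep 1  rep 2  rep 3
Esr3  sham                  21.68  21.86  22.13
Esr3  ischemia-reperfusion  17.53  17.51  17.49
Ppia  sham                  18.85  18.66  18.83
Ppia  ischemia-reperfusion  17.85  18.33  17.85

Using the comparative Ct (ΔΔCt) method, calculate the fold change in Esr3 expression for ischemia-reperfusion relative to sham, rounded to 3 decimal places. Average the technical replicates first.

Mean Ct: Esr3 sham 21.890; Esr3 ischemia-reperfusion 17.510; Ppia sham 18.780; Ppia ischemia-reperfusion 18.010
ΔCt(sham) = 21.890 − 18.780 = 3.110
ΔCt(ischemia-reperfusion) = 17.510 − 18.010 = -0.500
ΔΔCt = -0.500 − 3.110 = -3.610
Fold change = 2^(−(-3.610)) = 2^3.610 = 12.2101

12.210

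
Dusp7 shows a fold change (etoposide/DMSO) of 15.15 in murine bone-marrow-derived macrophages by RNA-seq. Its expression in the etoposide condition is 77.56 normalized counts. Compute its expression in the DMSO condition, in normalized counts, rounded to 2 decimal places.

5.12

DMSO expression = 77.56 / 15.15 = 5.12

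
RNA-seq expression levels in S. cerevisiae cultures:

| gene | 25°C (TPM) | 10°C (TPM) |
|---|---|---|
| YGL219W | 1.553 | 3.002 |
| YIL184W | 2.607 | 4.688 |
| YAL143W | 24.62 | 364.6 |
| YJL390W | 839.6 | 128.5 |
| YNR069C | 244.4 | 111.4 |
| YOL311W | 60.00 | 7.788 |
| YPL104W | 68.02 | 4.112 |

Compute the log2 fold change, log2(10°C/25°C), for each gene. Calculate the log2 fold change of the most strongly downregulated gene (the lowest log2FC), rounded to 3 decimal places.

log2(3.002/1.553) = 0.951  (YGL219W)
log2(4.688/2.607) = 0.847  (YIL184W)
log2(364.6/24.62) = 3.888  (YAL143W)
log2(128.5/839.6) = -2.708  (YJL390W)
log2(111.4/244.4) = -1.133  (YNR069C)
log2(7.788/60.00) = -2.946  (YOL311W)
log2(4.112/68.02) = -4.048  (YPL104W)
YPL104W is most strongly downregulated.

-4.048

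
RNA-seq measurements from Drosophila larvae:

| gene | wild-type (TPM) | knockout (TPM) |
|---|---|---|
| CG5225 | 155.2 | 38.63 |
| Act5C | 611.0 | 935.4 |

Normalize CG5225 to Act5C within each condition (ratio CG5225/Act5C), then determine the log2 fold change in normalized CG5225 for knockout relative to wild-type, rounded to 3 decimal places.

-2.621

CG5225/Act5C (wild-type) = 155.2 / 611.0 = 0.25401
CG5225/Act5C (knockout) = 38.63 / 935.4 = 0.041298
Fold change = 0.041298 / 0.25401 = 0.1626
log2(0.1626) = -2.6207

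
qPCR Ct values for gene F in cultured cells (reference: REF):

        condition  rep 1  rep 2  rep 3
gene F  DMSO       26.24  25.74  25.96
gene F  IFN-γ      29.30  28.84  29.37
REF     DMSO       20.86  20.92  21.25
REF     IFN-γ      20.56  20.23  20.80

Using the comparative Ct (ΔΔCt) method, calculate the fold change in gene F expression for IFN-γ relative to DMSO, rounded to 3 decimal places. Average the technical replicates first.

0.079

Mean Ct: gene F DMSO 25.980; gene F IFN-γ 29.170; REF DMSO 21.010; REF IFN-γ 20.530
ΔCt(DMSO) = 25.980 − 21.010 = 4.970
ΔCt(IFN-γ) = 29.170 − 20.530 = 8.640
ΔΔCt = 8.640 − 4.970 = 3.670
Fold change = 2^(−3.670) = 0.0786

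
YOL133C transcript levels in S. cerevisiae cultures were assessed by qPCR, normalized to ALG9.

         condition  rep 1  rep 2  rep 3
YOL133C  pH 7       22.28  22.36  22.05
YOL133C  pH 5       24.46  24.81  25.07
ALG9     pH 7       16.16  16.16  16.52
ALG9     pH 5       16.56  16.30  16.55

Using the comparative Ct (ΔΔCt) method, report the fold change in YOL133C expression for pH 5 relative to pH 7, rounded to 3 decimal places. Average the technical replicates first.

0.195

Mean Ct: YOL133C pH 7 22.230; YOL133C pH 5 24.780; ALG9 pH 7 16.280; ALG9 pH 5 16.470
ΔCt(pH 7) = 22.230 − 16.280 = 5.950
ΔCt(pH 5) = 24.780 − 16.470 = 8.310
ΔΔCt = 8.310 − 5.950 = 2.360
Fold change = 2^(−2.360) = 0.1948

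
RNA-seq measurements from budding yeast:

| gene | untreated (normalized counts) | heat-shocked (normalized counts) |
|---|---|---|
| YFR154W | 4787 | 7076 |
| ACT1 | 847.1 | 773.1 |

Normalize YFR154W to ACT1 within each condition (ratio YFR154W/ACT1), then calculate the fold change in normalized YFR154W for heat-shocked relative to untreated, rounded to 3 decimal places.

1.620

YFR154W/ACT1 (untreated) = 4787 / 847.1 = 5.651
YFR154W/ACT1 (heat-shocked) = 7076 / 773.1 = 9.1528
Fold change = 9.1528 / 5.651 = 1.6197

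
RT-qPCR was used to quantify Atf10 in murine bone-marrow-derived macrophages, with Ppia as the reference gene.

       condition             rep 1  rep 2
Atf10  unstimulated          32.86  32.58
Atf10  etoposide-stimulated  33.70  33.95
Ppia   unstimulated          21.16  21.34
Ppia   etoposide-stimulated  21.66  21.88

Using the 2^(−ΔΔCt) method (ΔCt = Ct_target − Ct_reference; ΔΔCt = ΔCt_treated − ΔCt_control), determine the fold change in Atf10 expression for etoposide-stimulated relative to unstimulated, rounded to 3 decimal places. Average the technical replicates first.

Mean Ct: Atf10 unstimulated 32.720; Atf10 etoposide-stimulated 33.825; Ppia unstimulated 21.250; Ppia etoposide-stimulated 21.770
ΔCt(unstimulated) = 32.720 − 21.250 = 11.470
ΔCt(etoposide-stimulated) = 33.825 − 21.770 = 12.055
ΔΔCt = 12.055 − 11.470 = 0.585
Fold change = 2^(−0.585) = 0.6666

0.667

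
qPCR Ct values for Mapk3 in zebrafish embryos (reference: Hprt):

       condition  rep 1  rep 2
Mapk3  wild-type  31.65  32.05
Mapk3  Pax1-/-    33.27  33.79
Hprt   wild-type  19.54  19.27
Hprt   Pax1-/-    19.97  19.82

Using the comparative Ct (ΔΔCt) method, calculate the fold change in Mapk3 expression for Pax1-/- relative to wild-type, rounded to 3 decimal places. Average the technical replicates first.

Mean Ct: Mapk3 wild-type 31.850; Mapk3 Pax1-/- 33.530; Hprt wild-type 19.405; Hprt Pax1-/- 19.895
ΔCt(wild-type) = 31.850 − 19.405 = 12.445
ΔCt(Pax1-/-) = 33.530 − 19.895 = 13.635
ΔΔCt = 13.635 − 12.445 = 1.190
Fold change = 2^(−1.190) = 0.4383

0.438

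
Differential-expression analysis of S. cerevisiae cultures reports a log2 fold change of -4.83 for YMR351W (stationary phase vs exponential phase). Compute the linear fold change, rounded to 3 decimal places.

0.035

Fold change = 2^(-4.83) = 0.0352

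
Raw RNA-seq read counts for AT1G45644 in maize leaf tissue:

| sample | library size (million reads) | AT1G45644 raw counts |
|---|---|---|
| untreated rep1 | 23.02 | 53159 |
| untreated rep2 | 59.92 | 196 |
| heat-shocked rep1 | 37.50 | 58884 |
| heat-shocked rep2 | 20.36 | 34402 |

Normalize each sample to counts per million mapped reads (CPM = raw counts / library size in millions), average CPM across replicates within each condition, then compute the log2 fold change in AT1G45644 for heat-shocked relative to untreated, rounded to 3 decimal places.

CPM(untreated rep1) = 53159 / 23.02 = 2309.2528
CPM(untreated rep2) = 196 / 59.92 = 3.2710
CPM(heat-shocked rep1) = 58884 / 37.50 = 1570.2400
CPM(heat-shocked rep2) = 34402 / 20.36 = 1689.6857
mean CPM(untreated) = 1156.2619; mean CPM(heat-shocked) = 1629.9628
Fold change = 1629.9628 / 1156.2619 = 1.40968
log2(1.40968) = 0.4954

0.495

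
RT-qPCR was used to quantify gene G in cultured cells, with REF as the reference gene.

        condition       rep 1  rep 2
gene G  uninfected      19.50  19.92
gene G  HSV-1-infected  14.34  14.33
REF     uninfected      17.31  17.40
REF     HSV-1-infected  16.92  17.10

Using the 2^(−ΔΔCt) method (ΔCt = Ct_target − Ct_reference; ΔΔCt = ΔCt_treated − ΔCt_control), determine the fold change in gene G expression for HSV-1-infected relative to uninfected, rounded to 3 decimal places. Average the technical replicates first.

32.672

Mean Ct: gene G uninfected 19.710; gene G HSV-1-infected 14.335; REF uninfected 17.355; REF HSV-1-infected 17.010
ΔCt(uninfected) = 19.710 − 17.355 = 2.355
ΔCt(HSV-1-infected) = 14.335 − 17.010 = -2.675
ΔΔCt = -2.675 − 2.355 = -5.030
Fold change = 2^(−(-5.030)) = 2^5.030 = 32.6724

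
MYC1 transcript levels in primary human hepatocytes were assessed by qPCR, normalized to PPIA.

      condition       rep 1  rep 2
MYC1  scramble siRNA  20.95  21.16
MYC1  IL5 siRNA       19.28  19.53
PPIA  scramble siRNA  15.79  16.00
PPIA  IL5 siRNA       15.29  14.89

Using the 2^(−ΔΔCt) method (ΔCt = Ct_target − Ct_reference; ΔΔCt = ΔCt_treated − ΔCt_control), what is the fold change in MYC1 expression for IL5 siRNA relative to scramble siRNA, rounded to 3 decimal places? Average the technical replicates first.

Mean Ct: MYC1 scramble siRNA 21.055; MYC1 IL5 siRNA 19.405; PPIA scramble siRNA 15.895; PPIA IL5 siRNA 15.090
ΔCt(scramble siRNA) = 21.055 − 15.895 = 5.160
ΔCt(IL5 siRNA) = 19.405 − 15.090 = 4.315
ΔΔCt = 4.315 − 5.160 = -0.845
Fold change = 2^(−(-0.845)) = 2^0.845 = 1.7963

1.796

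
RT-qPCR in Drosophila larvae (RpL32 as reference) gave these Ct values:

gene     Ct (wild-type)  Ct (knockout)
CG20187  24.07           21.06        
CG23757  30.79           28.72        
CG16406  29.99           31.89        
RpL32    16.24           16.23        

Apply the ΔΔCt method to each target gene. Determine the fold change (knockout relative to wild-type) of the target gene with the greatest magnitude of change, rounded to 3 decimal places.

8.000

CG20187: ΔΔCt = (21.06−16.23) − (24.07−16.24) = 4.83 − 7.83 = -3.00; fold change = 2^3.00 = 8.000
CG23757: ΔΔCt = (28.72−16.23) − (30.79−16.24) = 12.49 − 14.55 = -2.06; fold change = 2^2.06 = 4.170
CG16406: ΔΔCt = (31.89−16.23) − (29.99−16.24) = 15.66 − 13.75 = 1.91; fold change = 2^-1.91 = 0.266
CG20187 has the largest |ΔΔCt| = 3.00.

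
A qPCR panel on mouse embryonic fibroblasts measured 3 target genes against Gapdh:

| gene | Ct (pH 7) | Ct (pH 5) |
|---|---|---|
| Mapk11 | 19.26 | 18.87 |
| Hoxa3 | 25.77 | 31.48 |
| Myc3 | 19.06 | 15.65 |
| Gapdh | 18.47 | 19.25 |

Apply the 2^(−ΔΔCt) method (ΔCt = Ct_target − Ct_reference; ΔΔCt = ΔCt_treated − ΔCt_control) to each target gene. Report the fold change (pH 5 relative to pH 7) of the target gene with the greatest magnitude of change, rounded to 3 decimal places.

Mapk11: ΔΔCt = (18.87−19.25) − (19.26−18.47) = -0.38 − 0.79 = -1.17; fold change = 2^1.17 = 2.250
Hoxa3: ΔΔCt = (31.48−19.25) − (25.77−18.47) = 12.23 − 7.30 = 4.93; fold change = 2^-4.93 = 0.033
Myc3: ΔΔCt = (15.65−19.25) − (19.06−18.47) = -3.60 − 0.59 = -4.19; fold change = 2^4.19 = 18.252
Hoxa3 has the largest |ΔΔCt| = 4.93.

0.033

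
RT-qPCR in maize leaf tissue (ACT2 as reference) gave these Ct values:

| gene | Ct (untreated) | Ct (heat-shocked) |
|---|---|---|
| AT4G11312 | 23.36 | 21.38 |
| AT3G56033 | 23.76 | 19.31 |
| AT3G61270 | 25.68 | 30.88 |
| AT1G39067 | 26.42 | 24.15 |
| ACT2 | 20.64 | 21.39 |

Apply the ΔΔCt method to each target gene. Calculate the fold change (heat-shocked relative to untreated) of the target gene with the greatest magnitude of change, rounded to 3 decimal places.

36.758

AT4G11312: ΔΔCt = (21.38−21.39) − (23.36−20.64) = -0.01 − 2.72 = -2.73; fold change = 2^2.73 = 6.635
AT3G56033: ΔΔCt = (19.31−21.39) − (23.76−20.64) = -2.08 − 3.12 = -5.20; fold change = 2^5.20 = 36.758
AT3G61270: ΔΔCt = (30.88−21.39) − (25.68−20.64) = 9.49 − 5.04 = 4.45; fold change = 2^-4.45 = 0.046
AT1G39067: ΔΔCt = (24.15−21.39) − (26.42−20.64) = 2.76 − 5.78 = -3.02; fold change = 2^3.02 = 8.112
AT3G56033 has the largest |ΔΔCt| = 5.20.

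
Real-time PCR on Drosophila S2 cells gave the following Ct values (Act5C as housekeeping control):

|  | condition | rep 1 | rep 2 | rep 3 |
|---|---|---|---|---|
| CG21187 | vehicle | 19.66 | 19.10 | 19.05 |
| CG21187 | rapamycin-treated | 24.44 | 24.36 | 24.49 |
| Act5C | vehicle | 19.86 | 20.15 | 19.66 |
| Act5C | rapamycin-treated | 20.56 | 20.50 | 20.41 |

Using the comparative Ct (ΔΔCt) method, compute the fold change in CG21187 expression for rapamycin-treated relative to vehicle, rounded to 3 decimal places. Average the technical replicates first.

0.042

Mean Ct: CG21187 vehicle 19.270; CG21187 rapamycin-treated 24.430; Act5C vehicle 19.890; Act5C rapamycin-treated 20.490
ΔCt(vehicle) = 19.270 − 19.890 = -0.620
ΔCt(rapamycin-treated) = 24.430 − 20.490 = 3.940
ΔΔCt = 3.940 − (-0.620) = 4.560
Fold change = 2^(−4.560) = 0.0424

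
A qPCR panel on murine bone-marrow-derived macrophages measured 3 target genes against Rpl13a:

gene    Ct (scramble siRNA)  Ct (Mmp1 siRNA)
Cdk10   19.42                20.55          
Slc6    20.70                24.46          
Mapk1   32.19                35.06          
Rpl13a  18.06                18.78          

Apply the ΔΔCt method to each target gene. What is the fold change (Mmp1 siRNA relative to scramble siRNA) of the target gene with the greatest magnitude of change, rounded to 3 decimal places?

Cdk10: ΔΔCt = (20.55−18.78) − (19.42−18.06) = 1.77 − 1.36 = 0.41; fold change = 2^-0.41 = 0.753
Slc6: ΔΔCt = (24.46−18.78) − (20.70−18.06) = 5.68 − 2.64 = 3.04; fold change = 2^-3.04 = 0.122
Mapk1: ΔΔCt = (35.06−18.78) − (32.19−18.06) = 16.28 − 14.13 = 2.15; fold change = 2^-2.15 = 0.225
Slc6 has the largest |ΔΔCt| = 3.04.

0.122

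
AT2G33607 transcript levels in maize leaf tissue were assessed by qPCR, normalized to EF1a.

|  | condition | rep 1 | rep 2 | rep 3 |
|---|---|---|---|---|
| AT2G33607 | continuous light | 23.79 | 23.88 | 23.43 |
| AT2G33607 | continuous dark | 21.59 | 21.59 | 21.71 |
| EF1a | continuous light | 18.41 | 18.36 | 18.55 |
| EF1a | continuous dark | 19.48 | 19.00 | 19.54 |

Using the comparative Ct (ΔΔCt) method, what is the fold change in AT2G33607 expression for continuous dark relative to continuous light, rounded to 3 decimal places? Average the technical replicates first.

Mean Ct: AT2G33607 continuous light 23.700; AT2G33607 continuous dark 21.630; EF1a continuous light 18.440; EF1a continuous dark 19.340
ΔCt(continuous light) = 23.700 − 18.440 = 5.260
ΔCt(continuous dark) = 21.630 − 19.340 = 2.290
ΔΔCt = 2.290 − 5.260 = -2.970
Fold change = 2^(−(-2.970)) = 2^2.970 = 7.8354

7.835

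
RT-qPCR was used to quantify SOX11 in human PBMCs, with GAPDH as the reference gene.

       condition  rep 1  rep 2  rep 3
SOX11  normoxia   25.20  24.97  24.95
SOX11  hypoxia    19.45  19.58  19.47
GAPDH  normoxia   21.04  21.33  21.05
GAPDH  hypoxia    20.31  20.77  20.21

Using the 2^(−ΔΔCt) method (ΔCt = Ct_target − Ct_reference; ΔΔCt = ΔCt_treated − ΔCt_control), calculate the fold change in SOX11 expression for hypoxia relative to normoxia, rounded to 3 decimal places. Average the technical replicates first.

Mean Ct: SOX11 normoxia 25.040; SOX11 hypoxia 19.500; GAPDH normoxia 21.140; GAPDH hypoxia 20.430
ΔCt(normoxia) = 25.040 − 21.140 = 3.900
ΔCt(hypoxia) = 19.500 − 20.430 = -0.930
ΔΔCt = -0.930 − 3.900 = -4.830
Fold change = 2^(−(-4.830)) = 2^4.830 = 28.4430

28.443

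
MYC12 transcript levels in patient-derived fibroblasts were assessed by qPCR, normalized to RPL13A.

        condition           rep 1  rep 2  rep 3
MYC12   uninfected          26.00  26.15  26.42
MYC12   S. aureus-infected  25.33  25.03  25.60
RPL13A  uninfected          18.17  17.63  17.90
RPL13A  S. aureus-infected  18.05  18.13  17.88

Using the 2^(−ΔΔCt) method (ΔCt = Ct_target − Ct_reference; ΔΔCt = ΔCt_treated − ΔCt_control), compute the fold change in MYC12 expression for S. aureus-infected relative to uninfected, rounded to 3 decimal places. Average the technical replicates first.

Mean Ct: MYC12 uninfected 26.190; MYC12 S. aureus-infected 25.320; RPL13A uninfected 17.900; RPL13A S. aureus-infected 18.020
ΔCt(uninfected) = 26.190 − 17.900 = 8.290
ΔCt(S. aureus-infected) = 25.320 − 18.020 = 7.300
ΔΔCt = 7.300 − 8.290 = -0.990
Fold change = 2^(−(-0.990)) = 2^0.990 = 1.9862

1.986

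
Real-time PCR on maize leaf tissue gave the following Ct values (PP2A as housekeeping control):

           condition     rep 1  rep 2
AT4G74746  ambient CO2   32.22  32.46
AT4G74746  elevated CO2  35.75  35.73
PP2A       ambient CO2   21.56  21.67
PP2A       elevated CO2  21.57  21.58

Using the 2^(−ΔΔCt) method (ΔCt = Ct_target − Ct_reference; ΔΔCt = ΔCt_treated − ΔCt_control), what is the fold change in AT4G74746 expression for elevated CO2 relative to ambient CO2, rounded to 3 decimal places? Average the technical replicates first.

Mean Ct: AT4G74746 ambient CO2 32.340; AT4G74746 elevated CO2 35.740; PP2A ambient CO2 21.615; PP2A elevated CO2 21.575
ΔCt(ambient CO2) = 32.340 − 21.615 = 10.725
ΔCt(elevated CO2) = 35.740 − 21.575 = 14.165
ΔΔCt = 14.165 − 10.725 = 3.440
Fold change = 2^(−3.440) = 0.0921

0.092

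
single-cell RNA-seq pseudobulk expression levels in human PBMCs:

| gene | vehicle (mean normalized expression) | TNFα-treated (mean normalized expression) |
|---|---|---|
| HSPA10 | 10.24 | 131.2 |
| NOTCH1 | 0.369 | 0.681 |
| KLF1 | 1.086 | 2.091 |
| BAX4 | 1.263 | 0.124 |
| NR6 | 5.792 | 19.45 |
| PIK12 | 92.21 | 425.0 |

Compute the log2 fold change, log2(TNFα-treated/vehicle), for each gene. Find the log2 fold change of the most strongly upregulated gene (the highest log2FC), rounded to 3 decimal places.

log2(131.2/10.24) = 3.679  (HSPA10)
log2(0.681/0.369) = 0.884  (NOTCH1)
log2(2.091/1.086) = 0.945  (KLF1)
log2(0.124/1.263) = -3.348  (BAX4)
log2(19.45/5.792) = 1.748  (NR6)
log2(425.0/92.21) = 2.204  (PIK12)
HSPA10 is most strongly upregulated.

3.679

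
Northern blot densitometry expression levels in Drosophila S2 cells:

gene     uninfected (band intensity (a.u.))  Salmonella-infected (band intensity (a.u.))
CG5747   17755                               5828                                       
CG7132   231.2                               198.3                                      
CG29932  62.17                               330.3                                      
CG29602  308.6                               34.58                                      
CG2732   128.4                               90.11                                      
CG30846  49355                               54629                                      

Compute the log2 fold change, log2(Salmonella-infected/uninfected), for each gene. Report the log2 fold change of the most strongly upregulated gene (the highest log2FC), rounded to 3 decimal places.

log2(5828/17755) = -1.607  (CG5747)
log2(198.3/231.2) = -0.221  (CG7132)
log2(330.3/62.17) = 2.409  (CG29932)
log2(34.58/308.6) = -3.158  (CG29602)
log2(90.11/128.4) = -0.511  (CG2732)
log2(54629/49355) = 0.146  (CG30846)
CG29932 is most strongly upregulated.

2.409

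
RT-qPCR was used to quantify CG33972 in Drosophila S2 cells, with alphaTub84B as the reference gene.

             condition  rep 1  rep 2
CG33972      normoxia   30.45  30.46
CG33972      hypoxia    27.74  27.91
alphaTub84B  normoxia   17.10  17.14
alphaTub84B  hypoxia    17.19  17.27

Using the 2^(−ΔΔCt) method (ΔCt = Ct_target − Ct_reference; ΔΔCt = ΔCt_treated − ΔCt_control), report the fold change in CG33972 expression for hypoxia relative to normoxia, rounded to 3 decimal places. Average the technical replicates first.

6.681

Mean Ct: CG33972 normoxia 30.455; CG33972 hypoxia 27.825; alphaTub84B normoxia 17.120; alphaTub84B hypoxia 17.230
ΔCt(normoxia) = 30.455 − 17.120 = 13.335
ΔCt(hypoxia) = 27.825 − 17.230 = 10.595
ΔΔCt = 10.595 − 13.335 = -2.740
Fold change = 2^(−(-2.740)) = 2^2.740 = 6.6807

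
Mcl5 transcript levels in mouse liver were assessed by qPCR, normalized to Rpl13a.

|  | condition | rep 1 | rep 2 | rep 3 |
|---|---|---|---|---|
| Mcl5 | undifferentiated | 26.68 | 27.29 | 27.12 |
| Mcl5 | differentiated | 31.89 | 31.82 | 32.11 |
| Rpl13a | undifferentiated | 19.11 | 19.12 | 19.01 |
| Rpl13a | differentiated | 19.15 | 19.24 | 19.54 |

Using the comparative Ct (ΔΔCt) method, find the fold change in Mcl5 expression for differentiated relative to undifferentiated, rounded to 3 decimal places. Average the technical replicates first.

Mean Ct: Mcl5 undifferentiated 27.030; Mcl5 differentiated 31.940; Rpl13a undifferentiated 19.080; Rpl13a differentiated 19.310
ΔCt(undifferentiated) = 27.030 − 19.080 = 7.950
ΔCt(differentiated) = 31.940 − 19.310 = 12.630
ΔΔCt = 12.630 − 7.950 = 4.680
Fold change = 2^(−4.680) = 0.0390

0.039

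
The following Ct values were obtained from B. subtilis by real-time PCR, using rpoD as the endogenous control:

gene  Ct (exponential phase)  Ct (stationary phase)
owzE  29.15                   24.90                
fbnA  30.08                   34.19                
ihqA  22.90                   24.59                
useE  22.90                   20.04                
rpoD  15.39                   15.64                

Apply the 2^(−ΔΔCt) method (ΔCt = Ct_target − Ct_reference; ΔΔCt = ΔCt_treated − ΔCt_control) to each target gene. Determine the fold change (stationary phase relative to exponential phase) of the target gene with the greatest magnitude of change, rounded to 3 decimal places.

owzE: ΔΔCt = (24.90−15.64) − (29.15−15.39) = 9.26 − 13.76 = -4.50; fold change = 2^4.50 = 22.627
fbnA: ΔΔCt = (34.19−15.64) − (30.08−15.39) = 18.55 − 14.69 = 3.86; fold change = 2^-3.86 = 0.069
ihqA: ΔΔCt = (24.59−15.64) − (22.90−15.39) = 8.95 − 7.51 = 1.44; fold change = 2^-1.44 = 0.369
useE: ΔΔCt = (20.04−15.64) − (22.90−15.39) = 4.40 − 7.51 = -3.11; fold change = 2^3.11 = 8.634
owzE has the largest |ΔΔCt| = 4.50.

22.627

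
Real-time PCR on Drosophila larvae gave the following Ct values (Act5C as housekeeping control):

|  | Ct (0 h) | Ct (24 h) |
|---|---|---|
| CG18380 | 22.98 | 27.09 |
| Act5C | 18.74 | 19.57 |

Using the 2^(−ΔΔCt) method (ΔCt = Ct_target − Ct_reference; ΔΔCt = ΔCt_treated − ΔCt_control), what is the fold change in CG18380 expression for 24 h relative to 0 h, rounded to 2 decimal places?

0.10

ΔCt(0 h) = 22.980 − 18.740 = 4.240
ΔCt(24 h) = 27.090 − 19.570 = 7.520
ΔΔCt = 7.520 − 4.240 = 3.280
Fold change = 2^(−3.280) = 0.103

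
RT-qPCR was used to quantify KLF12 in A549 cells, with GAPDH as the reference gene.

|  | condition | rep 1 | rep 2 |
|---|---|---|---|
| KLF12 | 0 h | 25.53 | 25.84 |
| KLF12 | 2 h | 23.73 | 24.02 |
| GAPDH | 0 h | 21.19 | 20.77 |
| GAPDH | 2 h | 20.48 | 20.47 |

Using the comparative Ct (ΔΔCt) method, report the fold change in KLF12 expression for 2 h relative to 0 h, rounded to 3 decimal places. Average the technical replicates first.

Mean Ct: KLF12 0 h 25.685; KLF12 2 h 23.875; GAPDH 0 h 20.980; GAPDH 2 h 20.475
ΔCt(0 h) = 25.685 − 20.980 = 4.705
ΔCt(2 h) = 23.875 − 20.475 = 3.400
ΔΔCt = 3.400 − 4.705 = -1.305
Fold change = 2^(−(-1.305)) = 2^1.305 = 2.4708

2.471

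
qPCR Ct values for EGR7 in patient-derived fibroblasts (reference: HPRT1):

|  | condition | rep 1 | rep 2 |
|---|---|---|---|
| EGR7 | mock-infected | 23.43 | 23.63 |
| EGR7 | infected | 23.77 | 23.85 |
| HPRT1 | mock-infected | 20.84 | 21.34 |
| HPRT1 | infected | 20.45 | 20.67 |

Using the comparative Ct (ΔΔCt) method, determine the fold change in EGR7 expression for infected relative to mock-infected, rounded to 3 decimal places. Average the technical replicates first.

Mean Ct: EGR7 mock-infected 23.530; EGR7 infected 23.810; HPRT1 mock-infected 21.090; HPRT1 infected 20.560
ΔCt(mock-infected) = 23.530 − 21.090 = 2.440
ΔCt(infected) = 23.810 − 20.560 = 3.250
ΔΔCt = 3.250 − 2.440 = 0.810
Fold change = 2^(−0.810) = 0.5704

0.570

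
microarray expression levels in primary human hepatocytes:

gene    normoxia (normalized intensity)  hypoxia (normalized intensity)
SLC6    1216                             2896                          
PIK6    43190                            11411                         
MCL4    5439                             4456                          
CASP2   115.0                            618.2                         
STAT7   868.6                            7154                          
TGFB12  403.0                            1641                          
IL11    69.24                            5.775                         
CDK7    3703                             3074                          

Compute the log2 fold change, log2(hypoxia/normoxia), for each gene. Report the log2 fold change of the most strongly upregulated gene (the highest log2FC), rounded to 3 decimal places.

log2(2896/1216) = 1.252  (SLC6)
log2(11411/43190) = -1.920  (PIK6)
log2(4456/5439) = -0.288  (MCL4)
log2(618.2/115.0) = 2.426  (CASP2)
log2(7154/868.6) = 3.042  (STAT7)
log2(1641/403.0) = 2.026  (TGFB12)
log2(5.775/69.24) = -3.584  (IL11)
log2(3074/3703) = -0.269  (CDK7)
STAT7 is most strongly upregulated.

3.042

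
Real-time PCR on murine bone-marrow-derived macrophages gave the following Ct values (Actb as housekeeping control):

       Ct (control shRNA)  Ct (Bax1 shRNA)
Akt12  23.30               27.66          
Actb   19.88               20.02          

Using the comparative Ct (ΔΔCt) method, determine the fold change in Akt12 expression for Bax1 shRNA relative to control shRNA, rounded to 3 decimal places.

ΔCt(control shRNA) = 23.300 − 19.880 = 3.420
ΔCt(Bax1 shRNA) = 27.660 − 20.020 = 7.640
ΔΔCt = 7.640 − 3.420 = 4.220
Fold change = 2^(−4.220) = 0.0537

0.054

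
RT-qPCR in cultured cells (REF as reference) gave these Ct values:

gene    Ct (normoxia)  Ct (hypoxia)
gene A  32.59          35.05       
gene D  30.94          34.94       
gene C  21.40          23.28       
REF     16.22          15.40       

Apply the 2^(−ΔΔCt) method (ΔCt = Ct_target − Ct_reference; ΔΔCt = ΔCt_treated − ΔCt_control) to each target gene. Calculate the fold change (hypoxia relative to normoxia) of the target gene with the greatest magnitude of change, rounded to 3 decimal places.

gene A: ΔΔCt = (35.05−15.40) − (32.59−16.22) = 19.65 − 16.37 = 3.28; fold change = 2^-3.28 = 0.103
gene D: ΔΔCt = (34.94−15.40) − (30.94−16.22) = 19.54 − 14.72 = 4.82; fold change = 2^-4.82 = 0.035
gene C: ΔΔCt = (23.28−15.40) − (21.40−16.22) = 7.88 − 5.18 = 2.70; fold change = 2^-2.70 = 0.154
gene D has the largest |ΔΔCt| = 4.82.

0.035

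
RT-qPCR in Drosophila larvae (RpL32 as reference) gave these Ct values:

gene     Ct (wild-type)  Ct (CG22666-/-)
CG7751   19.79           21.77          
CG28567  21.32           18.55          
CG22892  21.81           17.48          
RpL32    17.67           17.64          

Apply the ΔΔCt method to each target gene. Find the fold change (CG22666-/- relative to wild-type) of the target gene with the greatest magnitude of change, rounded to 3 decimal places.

CG7751: ΔΔCt = (21.77−17.64) − (19.79−17.67) = 4.13 − 2.12 = 2.01; fold change = 2^-2.01 = 0.248
CG28567: ΔΔCt = (18.55−17.64) − (21.32−17.67) = 0.91 − 3.65 = -2.74; fold change = 2^2.74 = 6.681
CG22892: ΔΔCt = (17.48−17.64) − (21.81−17.67) = -0.16 − 4.14 = -4.30; fold change = 2^4.30 = 19.698
CG22892 has the largest |ΔΔCt| = 4.30.

19.698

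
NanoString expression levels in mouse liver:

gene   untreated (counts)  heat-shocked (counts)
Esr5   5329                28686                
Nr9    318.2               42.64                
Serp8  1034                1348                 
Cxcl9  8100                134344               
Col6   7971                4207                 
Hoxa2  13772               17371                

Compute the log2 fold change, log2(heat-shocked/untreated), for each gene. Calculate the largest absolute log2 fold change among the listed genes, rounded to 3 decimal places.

4.052

log2(28686/5329) = 2.428  (Esr5)
log2(42.64/318.2) = -2.900  (Nr9)
log2(1348/1034) = 0.383  (Serp8)
log2(134344/8100) = 4.052  (Cxcl9)
log2(4207/7971) = -0.922  (Col6)
log2(17371/13772) = 0.335  (Hoxa2)
The largest magnitude belongs to Cxcl9.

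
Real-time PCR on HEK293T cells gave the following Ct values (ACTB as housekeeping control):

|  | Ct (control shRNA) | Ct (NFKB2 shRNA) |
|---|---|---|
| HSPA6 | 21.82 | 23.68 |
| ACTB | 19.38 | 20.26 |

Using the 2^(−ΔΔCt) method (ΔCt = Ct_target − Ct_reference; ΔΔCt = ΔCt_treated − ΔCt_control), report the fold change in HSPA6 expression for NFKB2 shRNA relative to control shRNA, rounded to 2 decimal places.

ΔCt(control shRNA) = 21.820 − 19.380 = 2.440
ΔCt(NFKB2 shRNA) = 23.680 − 20.260 = 3.420
ΔΔCt = 3.420 − 2.440 = 0.980
Fold change = 2^(−0.980) = 0.507

0.51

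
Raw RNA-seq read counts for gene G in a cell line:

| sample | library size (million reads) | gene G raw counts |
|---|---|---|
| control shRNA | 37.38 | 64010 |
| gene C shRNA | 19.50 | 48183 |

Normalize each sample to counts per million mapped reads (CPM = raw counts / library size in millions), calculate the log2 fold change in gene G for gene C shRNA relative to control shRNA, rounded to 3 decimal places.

CPM(control shRNA) = 64010 / 37.38 = 1712.4131
CPM(gene C shRNA) = 48183 / 19.50 = 2470.9231
Fold change = 2470.9231 / 1712.4131 = 1.44295
log2(1.44295) = 0.5290

0.529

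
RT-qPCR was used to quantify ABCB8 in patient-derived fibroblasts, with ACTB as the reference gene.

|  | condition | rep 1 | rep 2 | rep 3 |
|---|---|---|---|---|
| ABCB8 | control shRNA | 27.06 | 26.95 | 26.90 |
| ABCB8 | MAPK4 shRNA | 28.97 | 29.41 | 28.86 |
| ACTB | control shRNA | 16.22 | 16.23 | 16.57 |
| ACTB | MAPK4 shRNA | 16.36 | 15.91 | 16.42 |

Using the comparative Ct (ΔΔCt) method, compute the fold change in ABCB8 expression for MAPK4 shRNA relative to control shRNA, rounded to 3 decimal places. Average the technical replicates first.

Mean Ct: ABCB8 control shRNA 26.970; ABCB8 MAPK4 shRNA 29.080; ACTB control shRNA 16.340; ACTB MAPK4 shRNA 16.230
ΔCt(control shRNA) = 26.970 − 16.340 = 10.630
ΔCt(MAPK4 shRNA) = 29.080 − 16.230 = 12.850
ΔΔCt = 12.850 − 10.630 = 2.220
Fold change = 2^(−2.220) = 0.2146

0.215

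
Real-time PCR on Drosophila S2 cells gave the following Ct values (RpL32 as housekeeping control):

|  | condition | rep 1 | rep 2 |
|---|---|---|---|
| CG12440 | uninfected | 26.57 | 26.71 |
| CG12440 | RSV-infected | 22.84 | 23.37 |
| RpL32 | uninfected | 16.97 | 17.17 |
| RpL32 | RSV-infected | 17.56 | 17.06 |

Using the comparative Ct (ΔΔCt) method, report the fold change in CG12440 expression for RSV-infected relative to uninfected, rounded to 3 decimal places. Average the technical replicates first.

Mean Ct: CG12440 uninfected 26.640; CG12440 RSV-infected 23.105; RpL32 uninfected 17.070; RpL32 RSV-infected 17.310
ΔCt(uninfected) = 26.640 − 17.070 = 9.570
ΔCt(RSV-infected) = 23.105 − 17.310 = 5.795
ΔΔCt = 5.795 − 9.570 = -3.775
Fold change = 2^(−(-3.775)) = 2^3.775 = 13.6895

13.690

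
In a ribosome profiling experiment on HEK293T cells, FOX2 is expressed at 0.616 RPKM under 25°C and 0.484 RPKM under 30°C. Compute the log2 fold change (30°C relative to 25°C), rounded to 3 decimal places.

-0.348

Fold change = 0.484 / 0.616 = 0.7857
log2(0.7857) = -0.3479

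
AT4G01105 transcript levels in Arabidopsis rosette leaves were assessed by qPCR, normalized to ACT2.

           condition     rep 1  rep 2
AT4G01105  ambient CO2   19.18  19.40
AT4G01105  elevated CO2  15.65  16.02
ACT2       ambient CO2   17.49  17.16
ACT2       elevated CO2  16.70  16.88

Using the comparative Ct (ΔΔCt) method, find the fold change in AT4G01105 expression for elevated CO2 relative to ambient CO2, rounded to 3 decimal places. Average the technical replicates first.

7.568

Mean Ct: AT4G01105 ambient CO2 19.290; AT4G01105 elevated CO2 15.835; ACT2 ambient CO2 17.325; ACT2 elevated CO2 16.790
ΔCt(ambient CO2) = 19.290 − 17.325 = 1.965
ΔCt(elevated CO2) = 15.835 − 16.790 = -0.955
ΔΔCt = -0.955 − 1.965 = -2.920
Fold change = 2^(−(-2.920)) = 2^2.920 = 7.5685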